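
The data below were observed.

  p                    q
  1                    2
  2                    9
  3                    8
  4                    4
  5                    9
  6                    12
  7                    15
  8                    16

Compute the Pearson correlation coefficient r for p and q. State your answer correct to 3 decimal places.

n = 8, Σx = 36, Σy = 75, Σxy = 410, Σx² = 204, Σy² = 871
Sxx = Σx² − (Σx)²/n = 204 − 162 = 42
Sxy = Σxy − (Σx)(Σy)/n = 410 − 337.5 = 72.5
Syy = Σy² − (Σy)²/n = 871 − 703.125 = 167.875
r = Sxy/√(Sxx·Syy) = 72.5/√(7050.75) = 72.5/83.968744 = 0.863417

0.863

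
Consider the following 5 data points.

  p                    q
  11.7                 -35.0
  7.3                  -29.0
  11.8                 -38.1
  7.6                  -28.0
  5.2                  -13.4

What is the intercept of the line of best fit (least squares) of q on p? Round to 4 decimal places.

n = 5, Σx = 43.6, Σy = -143.5, Σxy = -1353.26, Σx² = 414.22
Sxx = Σx² − (Σx)²/n = 414.22 − 380.192 = 34.028
Sxy = Σxy − (Σx)(Σy)/n = -1353.26 − (-1251.32) = -101.94
b = Sxy/Sxx = -101.94/34.028 = -2.995768
a = ȳ − b·x̄ = -28.7 − (-2.995768)·8.72 = -2.576901

-2.5769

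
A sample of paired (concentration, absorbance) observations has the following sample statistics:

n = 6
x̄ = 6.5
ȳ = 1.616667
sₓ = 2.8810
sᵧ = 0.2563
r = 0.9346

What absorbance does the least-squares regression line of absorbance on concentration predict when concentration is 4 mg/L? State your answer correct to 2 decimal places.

1.41

b = r · sᵧ/sₓ = 0.9346 · 0.2563/2.881 = 0.083144
a = ȳ − b·x̄ = 1.616667 − 0.083144·6.5 = 1.076231
ŷ(4) = a + b·4 = 1.076231 + 0.083144·4 = 1.408807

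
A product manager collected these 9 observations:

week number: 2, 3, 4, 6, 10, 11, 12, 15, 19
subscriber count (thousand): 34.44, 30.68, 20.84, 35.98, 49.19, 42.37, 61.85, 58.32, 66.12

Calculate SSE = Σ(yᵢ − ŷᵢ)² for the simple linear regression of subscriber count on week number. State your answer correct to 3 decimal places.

n = 9, Σx = 82, Σy = 399.79, Σxy = 4291.41, Σx² = 1016, Σy² = 19669.6143
Sxx = Σx² − (Σx)²/n = 1016 − 747.111111 = 268.888889
Sxy = Σxy − (Σx)(Σy)/n = 4291.41 − 3642.531111 = 648.878889
Syy = Σy² − (Σy)²/n = 19669.6143 − 17759.116011 = 1910.498289
b = Sxy/Sxx = 648.878889/268.888889 = 2.413186
SSE = Syy − b·Sxy = 1910.498289 − 2.413186·648.878889 = 344.632871

344.633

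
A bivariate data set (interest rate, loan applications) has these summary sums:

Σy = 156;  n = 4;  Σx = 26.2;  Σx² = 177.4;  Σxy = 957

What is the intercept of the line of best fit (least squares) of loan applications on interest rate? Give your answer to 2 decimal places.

Sxx = Σx² − (Σx)²/n = 177.4 − 171.61 = 5.79
Sxy = Σxy − (Σx)(Σy)/n = 957 − 1021.8 = -64.8
b = Sxy/Sxx = -64.8/5.79 = -11.191710
a = ȳ − b·x̄ = 39 − (-11.191710)·6.55 = 112.305699

112.31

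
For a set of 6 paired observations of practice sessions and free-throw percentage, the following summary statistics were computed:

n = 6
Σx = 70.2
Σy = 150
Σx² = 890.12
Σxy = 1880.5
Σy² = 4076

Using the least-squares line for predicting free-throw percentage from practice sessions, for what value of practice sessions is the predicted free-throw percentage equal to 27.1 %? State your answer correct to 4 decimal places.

12.8509

Sxx = Σx² − (Σx)²/n = 890.12 − 821.34 = 68.78
Sxy = Σxy − (Σx)(Σy)/n = 1880.5 − 1755 = 125.5
b = Sxy/Sxx = 125.5/68.78 = 1.824658
a = ȳ − b·x̄ = 25 − 1.824658·11.7 = 3.651498
Set a + b·x = 27.1: x = (27.1 − 3.651498) / 1.824658 = 12.850900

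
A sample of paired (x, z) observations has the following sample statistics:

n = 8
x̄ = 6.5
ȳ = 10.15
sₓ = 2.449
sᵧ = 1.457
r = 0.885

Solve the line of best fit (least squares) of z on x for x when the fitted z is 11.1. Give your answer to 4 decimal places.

b = r · sᵧ/sₓ = 0.885 · 1.457/2.449 = 0.526519
a = ȳ − b·x̄ = 10.15 − 0.526519·6.5 = 6.727627
Set a + b·x = 11.1: x = (11.1 − 6.727627) / 0.526519 = 8.304303

8.3043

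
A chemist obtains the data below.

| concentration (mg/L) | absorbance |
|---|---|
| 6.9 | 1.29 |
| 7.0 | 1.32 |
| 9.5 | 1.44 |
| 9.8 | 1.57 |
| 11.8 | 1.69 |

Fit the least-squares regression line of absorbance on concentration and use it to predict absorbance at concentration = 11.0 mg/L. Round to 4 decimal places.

1.6206

n = 5, Σx = 45, Σy = 7.31, Σxy = 67.149, Σx² = 422.14
Sxx = Σx² − (Σx)²/n = 422.14 − 405 = 17.14
Sxy = Σxy − (Σx)(Σy)/n = 67.149 − 65.79 = 1.359
b = Sxy/Sxx = 1.359/17.14 = 0.079288
a = ȳ − b·x̄ = 1.462 − 0.079288·9 = 0.748406
ŷ(11.0) = a + b·11.0 = 0.748406 + 0.079288·11 = 1.620576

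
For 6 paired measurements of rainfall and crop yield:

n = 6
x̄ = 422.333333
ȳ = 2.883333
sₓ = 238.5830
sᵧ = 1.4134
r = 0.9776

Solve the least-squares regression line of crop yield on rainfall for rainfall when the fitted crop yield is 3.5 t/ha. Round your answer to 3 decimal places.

528.812

b = r · sᵧ/sₓ = 0.9776 · 1.4134/238.583 = 0.005791
a = ȳ − b·x̄ = 2.883333 − 0.005791·422.333333 = 0.437414
Set a + b·x = 3.5: x = (3.5 − 0.437414) / 0.005791 = 528.812323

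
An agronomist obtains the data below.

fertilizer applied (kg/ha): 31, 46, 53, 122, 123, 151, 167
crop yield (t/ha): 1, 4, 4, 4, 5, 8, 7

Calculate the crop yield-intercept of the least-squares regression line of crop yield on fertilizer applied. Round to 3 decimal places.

n = 7, Σx = 693, Σy = 33, Σxy = 3907, Σx² = 86589
Sxx = Σx² − (Σx)²/n = 86589 − 68607 = 17982
Sxy = Σxy − (Σx)(Σy)/n = 3907 − 3267 = 640
b = Sxy/Sxx = 640/17982 = 0.035591
a = ȳ − b·x̄ = 4.714286 − 0.035591·99 = 1.190762

1.191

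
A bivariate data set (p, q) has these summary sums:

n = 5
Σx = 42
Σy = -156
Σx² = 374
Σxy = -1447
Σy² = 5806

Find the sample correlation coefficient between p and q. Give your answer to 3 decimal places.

-0.968

Sxx = Σx² − (Σx)²/n = 374 − 352.8 = 21.2
Sxy = Σxy − (Σx)(Σy)/n = -1447 − (-1310.4) = -136.6
Syy = Σy² − (Σy)²/n = 5806 − 4867.2 = 938.8
r = Sxy/√(Sxx·Syy) = -136.6/√(19902.56) = -136.6/141.076433 = -0.968269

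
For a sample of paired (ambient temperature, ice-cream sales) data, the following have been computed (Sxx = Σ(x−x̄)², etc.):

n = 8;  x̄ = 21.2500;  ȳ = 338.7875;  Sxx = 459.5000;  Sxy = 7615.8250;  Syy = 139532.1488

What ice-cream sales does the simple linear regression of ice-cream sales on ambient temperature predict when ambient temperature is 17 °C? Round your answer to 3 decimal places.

268.347

b = Sxy/Sxx = 7615.825/459.5 = 16.574157
a = ȳ − b·x̄ = 338.7875 − 16.574157·21.25 = -13.413330
ŷ(17) = a + b·17 = -13.413330 + 16.574157·17 = 268.347334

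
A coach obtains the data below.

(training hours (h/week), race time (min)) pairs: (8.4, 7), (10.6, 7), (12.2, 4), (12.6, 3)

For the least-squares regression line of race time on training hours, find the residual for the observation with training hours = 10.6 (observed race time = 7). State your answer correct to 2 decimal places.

1.42

n = 4, Σx = 43.8, Σy = 21, Σxy = 219.6, Σx² = 490.52
Sxx = Σx² − (Σx)²/n = 490.52 − 479.61 = 10.91
Sxy = Σxy − (Σx)(Σy)/n = 219.6 − 229.95 = -10.35
b = Sxy/Sxx = -10.35/10.91 = -0.948671
a = ȳ − b·x̄ = 5.25 − (-0.948671)·10.95 = 15.637947
ŷ(10.6) = 15.637947 + (-0.948671)·10.6 = 5.582035
residual = y − ŷ = 7 − 5.582035 = 1.417965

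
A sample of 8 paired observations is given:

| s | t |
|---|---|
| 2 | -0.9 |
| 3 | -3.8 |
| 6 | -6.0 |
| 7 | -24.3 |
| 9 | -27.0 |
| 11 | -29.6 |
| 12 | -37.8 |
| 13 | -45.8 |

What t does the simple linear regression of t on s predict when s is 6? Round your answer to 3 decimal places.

n = 8, Σx = 63, Σy = -175.2, Σxy = -1836.9, Σx² = 613
Sxx = Σx² − (Σx)²/n = 613 − 496.125 = 116.875
Sxy = Σxy − (Σx)(Σy)/n = -1836.9 − (-1379.7) = -457.2
b = Sxy/Sxx = -457.2/116.875 = -3.911872
a = ȳ − b·x̄ = -21.9 − (-3.911872)·7.875 = 8.905989
ŷ(6) = a + b·6 = 8.905989 + (-3.911872)·6 = -14.565241

-14.565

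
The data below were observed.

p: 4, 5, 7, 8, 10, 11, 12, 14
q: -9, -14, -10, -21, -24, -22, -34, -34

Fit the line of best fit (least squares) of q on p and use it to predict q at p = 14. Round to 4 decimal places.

-34.2239

n = 8, Σx = 71, Σy = -168, Σxy = -1710, Σx² = 715
Sxx = Σx² − (Σx)²/n = 715 − 630.125 = 84.875
Sxy = Σxy − (Σx)(Σy)/n = -1710 − (-1491) = -219
b = Sxy/Sxx = -219/84.875 = -2.580265
a = ȳ − b·x̄ = -21 − (-2.580265)·8.875 = 1.899853
ŷ(14) = a + b·14 = 1.899853 + (-2.580265)·14 = -34.223859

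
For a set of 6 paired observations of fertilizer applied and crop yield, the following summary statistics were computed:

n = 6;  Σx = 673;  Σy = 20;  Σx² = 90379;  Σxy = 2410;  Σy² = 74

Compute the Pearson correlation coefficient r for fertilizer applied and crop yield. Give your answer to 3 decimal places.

Sxx = Σx² − (Σx)²/n = 90379 − 75488.166667 = 14890.833333
Sxy = Σxy − (Σx)(Σy)/n = 2410 − 2243.333333 = 166.666667
Syy = Σy² − (Σy)²/n = 74 − 66.666667 = 7.333333
r = Sxy/√(Sxx·Syy) = 166.666667/√(109199.444444) = 166.666667/330.453392 = 0.504358

0.504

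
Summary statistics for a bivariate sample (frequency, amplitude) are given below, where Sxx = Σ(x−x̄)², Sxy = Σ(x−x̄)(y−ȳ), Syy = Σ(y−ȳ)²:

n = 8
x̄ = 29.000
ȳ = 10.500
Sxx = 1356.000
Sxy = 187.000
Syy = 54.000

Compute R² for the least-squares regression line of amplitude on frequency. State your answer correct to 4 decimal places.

0.4776

R² = Sxy²/(Sxx·Syy) = (187)²/(1356·54) = 0.477562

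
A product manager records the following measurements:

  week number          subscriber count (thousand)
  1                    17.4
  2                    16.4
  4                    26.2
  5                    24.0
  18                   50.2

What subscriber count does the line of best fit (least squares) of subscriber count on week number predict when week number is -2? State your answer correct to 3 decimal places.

n = 5, Σx = 30, Σy = 134.2, Σxy = 1178.6, Σx² = 370
Sxx = Σx² − (Σx)²/n = 370 − 180 = 190
Sxy = Σxy − (Σx)(Σy)/n = 1178.6 − 805.2 = 373.4
b = Sxy/Sxx = 373.4/190 = 1.965263
a = ȳ − b·x̄ = 26.84 − 1.965263·6 = 15.048421
ŷ(-2) = a + b·-2 = 15.048421 + 1.965263·(-2) = 11.117895

11.118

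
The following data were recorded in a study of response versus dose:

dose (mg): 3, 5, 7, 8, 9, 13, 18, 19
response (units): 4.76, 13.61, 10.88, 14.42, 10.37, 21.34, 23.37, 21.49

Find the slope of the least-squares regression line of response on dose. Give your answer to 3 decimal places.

n = 8, Σx = 82, Σy = 120.24, Σxy = 1473.57, Σx² = 1082
Sxx = Σx² − (Σx)²/n = 1082 − 840.5 = 241.5
Sxy = Σxy − (Σx)(Σy)/n = 1473.57 − 1232.46 = 241.11
b = Sxy/Sxx = 241.11/241.5 = 0.998385

0.998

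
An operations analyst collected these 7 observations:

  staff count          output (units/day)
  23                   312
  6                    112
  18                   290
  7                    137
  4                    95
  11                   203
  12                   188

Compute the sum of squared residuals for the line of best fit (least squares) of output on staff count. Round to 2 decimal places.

n = 7, Σx = 81, Σy = 1337, Σxy = 18896, Σx² = 1219, Σy² = 298335
Sxx = Σx² − (Σx)²/n = 1219 − 937.285714 = 281.714286
Sxy = Σxy − (Σx)(Σy)/n = 18896 − 15471 = 3425
Syy = Σy² − (Σy)²/n = 298335 − 255367 = 42968
b = Sxy/Sxx = 3425/281.714286 = 12.157708
SSE = Syy − b·Sxy = 42968 − 12.157708·3425 = 1327.850406

1327.85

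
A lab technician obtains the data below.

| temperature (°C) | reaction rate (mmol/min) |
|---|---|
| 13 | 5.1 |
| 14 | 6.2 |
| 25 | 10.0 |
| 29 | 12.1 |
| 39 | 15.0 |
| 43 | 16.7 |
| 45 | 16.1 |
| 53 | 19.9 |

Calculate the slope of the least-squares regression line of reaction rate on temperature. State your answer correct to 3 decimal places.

0.354

n = 8, Σx = 261, Σy = 101.1, Σxy = 3836.3, Σx² = 10035
Sxx = Σx² − (Σx)²/n = 10035 − 8515.125 = 1519.875
Sxy = Σxy − (Σx)(Σy)/n = 3836.3 − 3298.3875 = 537.9125
b = Sxy/Sxx = 537.9125/1519.875 = 0.353919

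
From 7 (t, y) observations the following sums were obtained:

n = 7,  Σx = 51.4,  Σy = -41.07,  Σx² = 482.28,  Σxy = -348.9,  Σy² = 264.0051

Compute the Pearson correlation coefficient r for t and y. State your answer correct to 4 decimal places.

Sxx = Σx² − (Σx)²/n = 482.28 − 377.422857 = 104.857143
Sxy = Σxy − (Σx)(Σy)/n = -348.9 − (-301.571143) = -47.328857
Syy = Σy² − (Σy)²/n = 264.0051 − 240.963557 = 23.041543
r = Sxy/√(Sxx·Syy) = -47.328857/√(2416.070351) = -47.328857/49.153539 = -0.962878

-0.9629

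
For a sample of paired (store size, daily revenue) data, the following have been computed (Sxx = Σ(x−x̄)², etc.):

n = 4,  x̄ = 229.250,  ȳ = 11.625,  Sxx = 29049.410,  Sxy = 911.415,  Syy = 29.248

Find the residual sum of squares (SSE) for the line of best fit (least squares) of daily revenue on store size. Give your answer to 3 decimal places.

b = Sxy/Sxx = 911.415/29049.41 = 0.031375
SSE = Syy − b·Sxy = 29.248 − 0.031375·911.415 = 0.652676

0.653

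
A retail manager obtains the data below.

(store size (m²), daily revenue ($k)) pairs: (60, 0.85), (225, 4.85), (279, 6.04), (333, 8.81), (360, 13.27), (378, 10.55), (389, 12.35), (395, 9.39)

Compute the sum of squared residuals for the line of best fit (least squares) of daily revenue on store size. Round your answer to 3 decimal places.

n = 8, Σx = 2419, Σy = 66.11, Σxy = 23039.44, Σx² = 822785, Σy² = 666.4327
Sxx = Σx² − (Σx)²/n = 822785 − 731445.125 = 91339.875
Sxy = Σxy − (Σx)(Σy)/n = 23039.44 − 19990.01125 = 3049.42875
Syy = Σy² − (Σy)²/n = 666.4327 − 546.316513 = 120.116187
b = Sxy/Sxx = 3049.42875/91339.875 = 0.033386
SSE = Syy − b·Sxy = 120.116187 − 0.033386·3049.42875 = 18.309439

18.309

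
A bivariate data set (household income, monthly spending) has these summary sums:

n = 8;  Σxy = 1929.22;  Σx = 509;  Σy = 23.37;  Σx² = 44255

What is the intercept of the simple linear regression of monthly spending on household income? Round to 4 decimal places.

Sxx = Σx² − (Σx)²/n = 44255 − 32385.125 = 11869.875
Sxy = Σxy − (Σx)(Σy)/n = 1929.22 − 1486.91625 = 442.30375
b = Sxy/Sxx = 442.30375/11869.875 = 0.037263
a = ȳ − b·x̄ = 2.92125 − 0.037263·63.625 = 0.550410

0.5504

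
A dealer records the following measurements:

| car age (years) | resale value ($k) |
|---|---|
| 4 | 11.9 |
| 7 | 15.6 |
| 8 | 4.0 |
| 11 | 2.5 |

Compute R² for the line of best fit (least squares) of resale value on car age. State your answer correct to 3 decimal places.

n = 4, Σx = 30, Σy = 34, Σxy = 216.3, Σx² = 250, Σy² = 407.22
Sxx = Σx² − (Σx)²/n = 250 − 225 = 25
Sxy = Σxy − (Σx)(Σy)/n = 216.3 − 255 = -38.7
Syy = Σy² − (Σy)²/n = 407.22 − 289 = 118.22
R² = Sxy²/(Sxx·Syy) = (-38.7)²/(25·118.22) = 0.506747

0.507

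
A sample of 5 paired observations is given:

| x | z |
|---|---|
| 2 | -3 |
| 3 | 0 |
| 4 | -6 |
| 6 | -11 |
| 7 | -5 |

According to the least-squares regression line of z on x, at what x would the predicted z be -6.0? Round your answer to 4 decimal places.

n = 5, Σx = 22, Σy = -25, Σxy = -131, Σx² = 114
Sxx = Σx² − (Σx)²/n = 114 − 96.8 = 17.2
Sxy = Σxy − (Σx)(Σy)/n = -131 − (-110) = -21
b = Sxy/Sxx = -21/17.2 = -1.220930
a = ȳ − b·x̄ = -5 − (-1.220930)·4.4 = 0.372093
Set a + b·x = -6.0: x = (-6.0 − 0.372093) / (-1.220930) = 5.219048

5.2190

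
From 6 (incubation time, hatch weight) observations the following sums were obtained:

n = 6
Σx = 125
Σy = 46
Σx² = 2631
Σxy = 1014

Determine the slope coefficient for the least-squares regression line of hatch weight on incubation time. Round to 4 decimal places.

Sxx = Σx² − (Σx)²/n = 2631 − 2604.166667 = 26.833333
Sxy = Σxy − (Σx)(Σy)/n = 1014 − 958.333333 = 55.666667
b = Sxy/Sxx = 55.666667/26.833333 = 2.074534

2.0745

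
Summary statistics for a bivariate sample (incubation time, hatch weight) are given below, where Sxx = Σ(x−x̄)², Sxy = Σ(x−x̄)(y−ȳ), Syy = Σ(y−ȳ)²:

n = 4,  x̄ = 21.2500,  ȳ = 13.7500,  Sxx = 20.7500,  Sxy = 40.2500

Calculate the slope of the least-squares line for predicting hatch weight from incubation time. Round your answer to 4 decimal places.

b = Sxy/Sxx = 40.25/20.75 = 1.939759

1.9398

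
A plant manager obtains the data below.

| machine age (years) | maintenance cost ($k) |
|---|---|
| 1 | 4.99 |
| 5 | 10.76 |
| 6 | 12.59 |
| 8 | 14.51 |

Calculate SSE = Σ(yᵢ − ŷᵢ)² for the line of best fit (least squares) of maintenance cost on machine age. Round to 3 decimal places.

0.405

n = 4, Σx = 20, Σy = 42.85, Σxy = 250.41, Σx² = 126, Σy² = 509.7259
Sxx = Σx² − (Σx)²/n = 126 − 100 = 26
Sxy = Σxy − (Σx)(Σy)/n = 250.41 − 214.25 = 36.16
Syy = Σy² − (Σy)²/n = 509.7259 − 459.030625 = 50.695275
b = Sxy/Sxx = 36.16/26 = 1.390769
SSE = Syy − b·Sxy = 50.695275 − 1.390769·36.16 = 0.405060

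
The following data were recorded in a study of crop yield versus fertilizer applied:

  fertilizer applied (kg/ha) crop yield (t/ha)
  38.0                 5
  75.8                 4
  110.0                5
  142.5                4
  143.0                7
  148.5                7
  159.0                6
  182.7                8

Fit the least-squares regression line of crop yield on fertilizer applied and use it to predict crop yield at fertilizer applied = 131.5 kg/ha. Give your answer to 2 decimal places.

5.88

n = 8, Σx = 999.5, Σy = 46, Σxy = 6069.3, Σx² = 140757.43
Sxx = Σx² − (Σx)²/n = 140757.43 − 124875.03125 = 15882.39875
Sxy = Σxy − (Σx)(Σy)/n = 6069.3 − 5747.125 = 322.175
b = Sxy/Sxx = 322.175/15882.39875 = 0.020285
a = ȳ − b·x̄ = 5.75 − 0.020285·124.9375 = 3.215639
ŷ(131.5) = a + b·131.5 = 3.215639 + 0.020285·131.5 = 5.883121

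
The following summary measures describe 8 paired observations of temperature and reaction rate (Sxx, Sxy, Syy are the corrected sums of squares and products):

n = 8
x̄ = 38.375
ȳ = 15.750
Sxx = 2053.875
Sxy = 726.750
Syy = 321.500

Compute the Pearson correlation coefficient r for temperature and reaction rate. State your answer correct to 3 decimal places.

r = Sxy/√(Sxx·Syy) = 726.75/√(660320.8125) = 726.75/812.601263 = 0.894350

0.894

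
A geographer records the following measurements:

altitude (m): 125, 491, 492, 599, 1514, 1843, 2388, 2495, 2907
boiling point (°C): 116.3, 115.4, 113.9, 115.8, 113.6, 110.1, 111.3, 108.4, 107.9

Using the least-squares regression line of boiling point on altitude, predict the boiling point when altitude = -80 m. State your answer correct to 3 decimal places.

n = 9, Σx = 12854, Σy = 1012.7, Σxy = 1421414.3, Σx² = 26924634
Sxx = Σx² − (Σx)²/n = 26924634 − 18358368.444444 = 8566265.555556
Sxy = Σxy − (Σx)(Σy)/n = 1421414.3 − 1446360.644444 = -24946.344444
b = Sxy/Sxx = -24946.344444/8566265.555556 = -0.002912
a = ȳ − b·x̄ = 112.522222 − (-0.002912)·1428.222222 = 116.681435
ŷ(-80) = a + b·-80 = 116.681435 + (-0.002912)·(-80) = 116.914408

116.914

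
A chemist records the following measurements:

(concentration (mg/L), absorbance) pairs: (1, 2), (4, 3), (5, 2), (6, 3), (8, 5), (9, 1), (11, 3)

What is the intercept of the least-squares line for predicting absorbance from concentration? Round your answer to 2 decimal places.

n = 7, Σx = 44, Σy = 19, Σxy = 124, Σx² = 344
Sxx = Σx² − (Σx)²/n = 344 − 276.571429 = 67.428571
Sxy = Σxy − (Σx)(Σy)/n = 124 − 119.428571 = 4.571429
b = Sxy/Sxx = 4.571429/67.428571 = 0.067797
a = ȳ − b·x̄ = 2.714286 − 0.067797·6.285714 = 2.288136

2.29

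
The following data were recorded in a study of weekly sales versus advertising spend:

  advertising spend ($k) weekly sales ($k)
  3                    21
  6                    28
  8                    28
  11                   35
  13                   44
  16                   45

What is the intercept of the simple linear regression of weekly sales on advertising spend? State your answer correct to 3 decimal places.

n = 6, Σx = 57, Σy = 201, Σxy = 2132, Σx² = 655
Sxx = Σx² − (Σx)²/n = 655 − 541.5 = 113.5
Sxy = Σxy − (Σx)(Σy)/n = 2132 − 1909.5 = 222.5
b = Sxy/Sxx = 222.5/113.5 = 1.960352
a = ȳ − b·x̄ = 33.5 − 1.960352·9.5 = 14.876652

14.877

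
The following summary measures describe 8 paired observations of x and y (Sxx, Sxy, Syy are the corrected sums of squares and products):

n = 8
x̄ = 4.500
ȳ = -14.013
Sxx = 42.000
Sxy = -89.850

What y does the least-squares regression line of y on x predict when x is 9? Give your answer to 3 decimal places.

-23.640

b = Sxy/Sxx = -89.85/42 = -2.139286
a = ȳ − b·x̄ = -14.013 − (-2.139286)·4.5 = -4.386214
ŷ(9) = a + b·9 = -4.386214 + (-2.139286)·9 = -23.639786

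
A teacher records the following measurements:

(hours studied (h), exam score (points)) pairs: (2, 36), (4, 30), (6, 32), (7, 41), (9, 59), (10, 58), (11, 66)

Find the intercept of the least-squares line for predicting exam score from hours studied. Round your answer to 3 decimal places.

n = 7, Σx = 49, Σy = 322, Σxy = 2508, Σx² = 407
Sxx = Σx² − (Σx)²/n = 407 − 343 = 64
Sxy = Σxy − (Σx)(Σy)/n = 2508 − 2254 = 254
b = Sxy/Sxx = 254/64 = 3.96875
a = ȳ − b·x̄ = 46 − 3.96875·7 = 18.21875

18.219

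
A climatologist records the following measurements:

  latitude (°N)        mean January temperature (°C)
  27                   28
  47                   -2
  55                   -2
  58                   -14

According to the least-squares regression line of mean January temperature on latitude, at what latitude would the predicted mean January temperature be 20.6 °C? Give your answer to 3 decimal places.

32.202

n = 4, Σx = 187, Σy = 10, Σxy = -260, Σx² = 9327
Sxx = Σx² − (Σx)²/n = 9327 − 8742.25 = 584.75
Sxy = Σxy − (Σx)(Σy)/n = -260 − 467.5 = -727.5
b = Sxy/Sxx = -727.5/584.75 = -1.244121
a = ȳ − b·x̄ = 2.5 − (-1.244121)·46.75 = 60.662676
Set a + b·x = 20.6: x = (20.6 − 60.662676) / (-1.244121) = 32.201581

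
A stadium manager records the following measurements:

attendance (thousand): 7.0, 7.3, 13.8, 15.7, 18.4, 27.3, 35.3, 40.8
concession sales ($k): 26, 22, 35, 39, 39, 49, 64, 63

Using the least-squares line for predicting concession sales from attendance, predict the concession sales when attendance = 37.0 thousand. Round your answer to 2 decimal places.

61.98

n = 8, Σx = 165.6, Σy = 337, Σxy = 8322.8, Σx² = 4533.8
Sxx = Σx² − (Σx)²/n = 4533.8 − 3427.92 = 1105.88
Sxy = Σxy − (Σx)(Σy)/n = 8322.8 − 6975.9 = 1346.9
b = Sxy/Sxx = 1346.9/1105.88 = 1.217944
a = ȳ − b·x̄ = 42.125 − 1.217944·20.7 = 16.913558
ŷ(37.0) = a + b·37.0 = 16.913558 + 1.217944·37 = 61.977489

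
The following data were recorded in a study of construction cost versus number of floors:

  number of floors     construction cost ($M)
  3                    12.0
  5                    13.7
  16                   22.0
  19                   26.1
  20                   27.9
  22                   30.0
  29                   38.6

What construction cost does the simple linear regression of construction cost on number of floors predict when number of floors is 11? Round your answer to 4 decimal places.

19.0743

n = 7, Σx = 114, Σy = 170.3, Σxy = 3289.8, Σx² = 2376
Sxx = Σx² − (Σx)²/n = 2376 − 1856.571429 = 519.428571
Sxy = Σxy − (Σx)(Σy)/n = 3289.8 − 2773.457143 = 516.342857
b = Sxy/Sxx = 516.342857/519.428571 = 0.994059
a = ȳ − b·x̄ = 24.328571 − 0.994059·16.285714 = 8.139604
ŷ(11) = a + b·11 = 8.139604 + 0.994059·11 = 19.074257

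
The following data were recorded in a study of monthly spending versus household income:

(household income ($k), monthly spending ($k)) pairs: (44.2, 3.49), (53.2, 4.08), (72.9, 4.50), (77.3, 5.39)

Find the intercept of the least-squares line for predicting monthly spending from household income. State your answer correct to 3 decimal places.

n = 4, Σx = 247.6, Σy = 17.46, Σxy = 1116.011, Σx² = 16073.58
Sxx = Σx² − (Σx)²/n = 16073.58 − 15326.44 = 747.14
Sxy = Σxy − (Σx)(Σy)/n = 1116.011 − 1080.774 = 35.237
b = Sxy/Sxx = 35.237/747.14 = 0.047163
a = ȳ − b·x̄ = 4.365 − 0.047163·61.9 = 1.445640

1.446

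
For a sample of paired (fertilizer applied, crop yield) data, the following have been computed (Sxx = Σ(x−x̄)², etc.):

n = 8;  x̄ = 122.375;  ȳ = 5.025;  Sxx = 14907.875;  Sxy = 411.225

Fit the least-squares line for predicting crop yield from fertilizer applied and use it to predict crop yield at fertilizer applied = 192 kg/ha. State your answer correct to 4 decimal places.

b = Sxy/Sxx = 411.225/14907.875 = 0.027584
a = ȳ − b·x̄ = 5.025 − 0.027584·122.375 = 1.649357
ŷ(192) = a + b·192 = 1.649357 + 0.027584·192 = 6.945565

6.9456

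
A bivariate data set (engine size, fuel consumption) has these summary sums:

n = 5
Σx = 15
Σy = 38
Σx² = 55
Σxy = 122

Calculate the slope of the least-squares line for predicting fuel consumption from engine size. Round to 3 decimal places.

0.800

Sxx = Σx² − (Σx)²/n = 55 − 45 = 10
Sxy = Σxy − (Σx)(Σy)/n = 122 − 114 = 8
b = Sxy/Sxx = 8/10 = 0.8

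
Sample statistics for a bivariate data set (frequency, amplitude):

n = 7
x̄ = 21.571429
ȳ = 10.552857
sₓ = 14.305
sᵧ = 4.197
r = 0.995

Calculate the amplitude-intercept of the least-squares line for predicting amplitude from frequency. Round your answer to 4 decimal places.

4.2556

b = r · sᵧ/sₓ = 0.995 · 4.197/14.305 = 0.291927
a = ȳ − b·x̄ = 10.552857 − 0.291927·21.571429 = 4.255576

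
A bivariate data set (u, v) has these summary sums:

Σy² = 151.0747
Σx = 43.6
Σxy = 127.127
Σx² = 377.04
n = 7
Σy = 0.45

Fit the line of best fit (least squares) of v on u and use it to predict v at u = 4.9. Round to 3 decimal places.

-1.502

Sxx = Σx² − (Σx)²/n = 377.04 − 271.565714 = 105.474286
Sxy = Σxy − (Σx)(Σy)/n = 127.127 − 2.802857 = 124.324143
b = Sxy/Sxx = 124.324143/105.474286 = 1.178715
a = ȳ − b·x̄ = 0.064286 − 1.178715·6.228571 = -7.277426
ŷ(4.9) = a + b·4.9 = -7.277426 + 1.178715·4.9 = -1.501722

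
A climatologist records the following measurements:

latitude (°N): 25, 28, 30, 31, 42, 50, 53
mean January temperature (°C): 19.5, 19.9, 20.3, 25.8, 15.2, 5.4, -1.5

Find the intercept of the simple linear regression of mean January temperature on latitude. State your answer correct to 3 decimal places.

43.559

n = 7, Σx = 259, Σy = 104.6, Σxy = 3282.4, Σx² = 10343
Sxx = Σx² − (Σx)²/n = 10343 − 9583 = 760
Sxy = Σxy − (Σx)(Σy)/n = 3282.4 − 3870.2 = -587.8
b = Sxy/Sxx = -587.8/760 = -0.773421
a = ȳ − b·x̄ = 14.942857 − (-0.773421)·37 = 43.559436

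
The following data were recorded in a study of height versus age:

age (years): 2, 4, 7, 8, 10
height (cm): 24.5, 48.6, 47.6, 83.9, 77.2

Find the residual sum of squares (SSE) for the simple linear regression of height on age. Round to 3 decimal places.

n = 5, Σx = 31, Σy = 281.8, Σxy = 2019.8, Σx² = 233, Σy² = 18227.02
Sxx = Σx² − (Σx)²/n = 233 − 192.2 = 40.8
Sxy = Σxy − (Σx)(Σy)/n = 2019.8 − 1747.16 = 272.64
Syy = Σy² − (Σy)²/n = 18227.02 − 15882.248 = 2344.772
b = Sxy/Sxx = 272.64/40.8 = 6.682353
SSE = Syy − b·Sxy = 2344.772 − 6.682353·272.64 = 522.895294

522.895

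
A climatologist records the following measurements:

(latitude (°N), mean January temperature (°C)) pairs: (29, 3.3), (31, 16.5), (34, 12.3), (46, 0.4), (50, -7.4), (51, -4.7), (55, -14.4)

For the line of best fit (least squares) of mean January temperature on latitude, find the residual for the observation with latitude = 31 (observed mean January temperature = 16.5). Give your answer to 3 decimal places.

5.543

n = 7, Σx = 296, Σy = 6, Σxy = -357.9, Σx² = 13200
Sxx = Σx² − (Σx)²/n = 13200 − 12516.571429 = 683.428571
Sxy = Σxy − (Σx)(Σy)/n = -357.9 − 253.714286 = -611.614286
b = Sxy/Sxx = -611.614286/683.428571 = -0.894921
a = ȳ − b·x̄ = 0.857143 − (-0.894921)·42.285714 = 38.699498
ŷ(31) = 38.699498 + (-0.894921)·31 = 10.956961
residual = y − ŷ = 16.5 − 10.956961 = 5.543039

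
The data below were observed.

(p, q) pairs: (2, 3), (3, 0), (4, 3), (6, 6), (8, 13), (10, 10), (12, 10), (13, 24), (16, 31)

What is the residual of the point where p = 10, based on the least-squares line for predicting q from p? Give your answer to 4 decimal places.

-4.5229

n = 9, Σx = 74, Σy = 100, Σxy = 1186, Σx² = 798
Sxx = Σx² − (Σx)²/n = 798 − 608.444444 = 189.555556
Sxy = Σxy − (Σx)(Σy)/n = 1186 − 822.222222 = 363.777778
b = Sxy/Sxx = 363.777778/189.555556 = 1.919109
a = ȳ − b·x̄ = 11.111111 − 1.919109·8.222222 = -4.668230
ŷ(10) = -4.668230 + 1.919109·10 = 14.522860
residual = y − ŷ = 10 − 14.522860 = -4.522860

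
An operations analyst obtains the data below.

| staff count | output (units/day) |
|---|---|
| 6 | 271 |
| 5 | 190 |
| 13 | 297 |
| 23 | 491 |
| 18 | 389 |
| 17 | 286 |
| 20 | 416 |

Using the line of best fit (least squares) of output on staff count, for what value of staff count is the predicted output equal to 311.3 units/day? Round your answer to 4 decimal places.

12.8508

n = 7, Σx = 102, Σy = 2340, Σxy = 37914, Σx² = 1772
Sxx = Σx² − (Σx)²/n = 1772 − 1486.285714 = 285.714286
Sxy = Σxy − (Σx)(Σy)/n = 37914 − 34097.142857 = 3816.857143
b = Sxy/Sxx = 3816.857143/285.714286 = 13.359
a = ȳ − b·x̄ = 334.285714 − 13.359·14.571429 = 139.626
Set a + b·x = 311.3: x = (311.3 − 139.626) / 13.359 = 12.850812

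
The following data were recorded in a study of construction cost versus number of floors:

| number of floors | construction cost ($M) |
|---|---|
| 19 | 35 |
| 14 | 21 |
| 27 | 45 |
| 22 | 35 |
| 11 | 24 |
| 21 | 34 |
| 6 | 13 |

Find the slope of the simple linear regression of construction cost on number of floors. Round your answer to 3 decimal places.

1.452

n = 7, Σx = 120, Σy = 207, Σxy = 4000, Σx² = 2368
Sxx = Σx² − (Σx)²/n = 2368 − 2057.142857 = 310.857143
Sxy = Σxy − (Σx)(Σy)/n = 4000 − 3548.571429 = 451.428571
b = Sxy/Sxx = 451.428571/310.857143 = 1.452206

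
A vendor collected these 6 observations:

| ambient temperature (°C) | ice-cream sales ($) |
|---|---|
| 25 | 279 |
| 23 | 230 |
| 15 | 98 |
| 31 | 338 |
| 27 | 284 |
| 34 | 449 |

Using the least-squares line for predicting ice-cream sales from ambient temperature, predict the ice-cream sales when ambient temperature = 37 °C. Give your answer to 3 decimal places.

n = 6, Σx = 155, Σy = 1678, Σxy = 47147, Σx² = 4225
Sxx = Σx² − (Σx)²/n = 4225 − 4004.166667 = 220.833333
Sxy = Σxy − (Σx)(Σy)/n = 47147 − 43348.333333 = 3798.666667
b = Sxy/Sxx = 3798.666667/220.833333 = 17.201509
a = ȳ − b·x̄ = 279.666667 − 17.201509·25.833333 = -164.705660
ŷ(37) = a + b·37 = -164.705660 + 17.201509·37 = 471.750189

471.750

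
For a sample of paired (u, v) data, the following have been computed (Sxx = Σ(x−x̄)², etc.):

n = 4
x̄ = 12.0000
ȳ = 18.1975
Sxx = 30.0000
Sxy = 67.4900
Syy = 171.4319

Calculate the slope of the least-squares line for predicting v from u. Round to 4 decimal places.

2.2497

b = Sxy/Sxx = 67.49/30 = 2.249667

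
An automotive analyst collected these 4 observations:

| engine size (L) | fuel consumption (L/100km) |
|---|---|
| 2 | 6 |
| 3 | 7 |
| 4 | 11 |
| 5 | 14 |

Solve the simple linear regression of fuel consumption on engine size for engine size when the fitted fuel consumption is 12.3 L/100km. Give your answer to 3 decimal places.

4.500

n = 4, Σx = 14, Σy = 38, Σxy = 147, Σx² = 54
Sxx = Σx² − (Σx)²/n = 54 − 49 = 5
Sxy = Σxy − (Σx)(Σy)/n = 147 − 133 = 14
b = Sxy/Sxx = 14/5 = 2.8
a = ȳ − b·x̄ = 9.5 − 2.8·3.5 = -0.3
Set a + b·x = 12.3: x = (12.3 − (-0.3)) / 2.8 = 4.5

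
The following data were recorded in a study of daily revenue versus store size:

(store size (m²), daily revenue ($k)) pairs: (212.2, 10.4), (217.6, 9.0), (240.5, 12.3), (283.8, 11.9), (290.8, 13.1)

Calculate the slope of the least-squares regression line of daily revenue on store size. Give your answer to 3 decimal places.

0.036

n = 5, Σx = 1244.9, Σy = 56.7, Σxy = 14310.13, Σx² = 315325.93
Sxx = Σx² − (Σx)²/n = 315325.93 − 309955.202 = 5370.728
Sxy = Σxy − (Σx)(Σy)/n = 14310.13 − 14117.166 = 192.964
b = Sxy/Sxx = 192.964/5370.728 = 0.035929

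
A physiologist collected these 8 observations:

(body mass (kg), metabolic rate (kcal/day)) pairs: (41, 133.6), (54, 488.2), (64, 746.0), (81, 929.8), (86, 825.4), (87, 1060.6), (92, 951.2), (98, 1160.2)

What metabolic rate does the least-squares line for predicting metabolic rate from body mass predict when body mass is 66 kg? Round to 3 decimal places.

638.511

n = 8, Σx = 603, Σy = 6295, Σxy = 519364.8, Σx² = 48287
Sxx = Σx² − (Σx)²/n = 48287 − 45451.125 = 2835.875
Sxy = Σxy − (Σx)(Σy)/n = 519364.8 − 474485.625 = 44879.175
b = Sxy/Sxx = 44879.175/2835.875 = 15.825512
a = ȳ − b·x̄ = 786.875 − 15.825512·75.375 = -405.972998
ŷ(66) = a + b·66 = -405.972998 + 15.825512·66 = 638.510821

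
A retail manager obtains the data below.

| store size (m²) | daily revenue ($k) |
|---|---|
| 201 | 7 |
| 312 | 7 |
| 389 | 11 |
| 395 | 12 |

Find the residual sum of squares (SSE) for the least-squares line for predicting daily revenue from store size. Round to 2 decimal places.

5.45

n = 4, Σx = 1297, Σy = 37, Σxy = 12610, Σx² = 445091, Σy² = 363
Sxx = Σx² − (Σx)²/n = 445091 − 420552.25 = 24538.75
Sxy = Σxy − (Σx)(Σy)/n = 12610 − 11997.25 = 612.75
Syy = Σy² − (Σy)²/n = 363 − 342.25 = 20.75
b = Sxy/Sxx = 612.75/24538.75 = 0.024971
SSE = Syy − b·Sxy = 20.75 − 0.024971·612.75 = 5.449198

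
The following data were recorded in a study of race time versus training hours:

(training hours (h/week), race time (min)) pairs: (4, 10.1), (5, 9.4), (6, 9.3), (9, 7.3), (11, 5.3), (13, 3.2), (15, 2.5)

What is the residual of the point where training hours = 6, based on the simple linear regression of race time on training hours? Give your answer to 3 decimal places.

0.375

n = 7, Σx = 63, Σy = 47.1, Σxy = 346.3, Σx² = 673
Sxx = Σx² − (Σx)²/n = 673 − 567 = 106
Sxy = Σxy − (Σx)(Σy)/n = 346.3 − 423.9 = -77.6
b = Sxy/Sxx = -77.6/106 = -0.732075
a = ȳ − b·x̄ = 6.728571 − (-0.732075)·9 = 13.317251
ŷ(6) = 13.317251 + (-0.732075)·6 = 8.924798
residual = y − ŷ = 9.3 − 8.924798 = 0.375202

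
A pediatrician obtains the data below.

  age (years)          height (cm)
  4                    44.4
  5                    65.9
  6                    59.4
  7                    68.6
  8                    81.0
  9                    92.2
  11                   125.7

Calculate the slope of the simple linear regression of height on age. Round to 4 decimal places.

n = 7, Σx = 50, Σy = 537.2, Σxy = 4204.2, Σx² = 392
Sxx = Σx² − (Σx)²/n = 392 − 357.142857 = 34.857143
Sxy = Σxy − (Σx)(Σy)/n = 4204.2 − 3837.142857 = 367.057143
b = Sxy/Sxx = 367.057143/34.857143 = 10.530328

10.5303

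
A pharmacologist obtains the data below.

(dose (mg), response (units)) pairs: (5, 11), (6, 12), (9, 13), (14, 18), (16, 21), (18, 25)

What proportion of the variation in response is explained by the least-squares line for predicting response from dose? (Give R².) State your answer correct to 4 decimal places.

n = 6, Σx = 68, Σy = 100, Σxy = 1282, Σx² = 918, Σy² = 1824
Sxx = Σx² − (Σx)²/n = 918 − 770.666667 = 147.333333
Sxy = Σxy − (Σx)(Σy)/n = 1282 − 1133.333333 = 148.666667
Syy = Σy² − (Σy)²/n = 1824 − 1666.666667 = 157.333333
R² = Sxy²/(Sxx·Syy) = (148.666667)²/(147.333333·157.333333) = 0.953467

0.9535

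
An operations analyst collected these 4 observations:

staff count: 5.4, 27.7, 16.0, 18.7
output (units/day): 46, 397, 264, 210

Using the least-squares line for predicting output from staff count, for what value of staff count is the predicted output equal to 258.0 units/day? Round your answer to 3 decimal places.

n = 4, Σx = 67.8, Σy = 917, Σxy = 19396.3, Σx² = 1402.14
Sxx = Σx² − (Σx)²/n = 1402.14 − 1149.21 = 252.93
Sxy = Σxy − (Σx)(Σy)/n = 19396.3 − 15543.15 = 3853.15
b = Sxy/Sxx = 3853.15/252.93 = 15.234057
a = ȳ − b·x̄ = 229.25 − 15.234057·16.95 = -28.967264
Set a + b·x = 258.0: x = (258.0 − (-28.967264)) / 15.234057 = 18.837219

18.837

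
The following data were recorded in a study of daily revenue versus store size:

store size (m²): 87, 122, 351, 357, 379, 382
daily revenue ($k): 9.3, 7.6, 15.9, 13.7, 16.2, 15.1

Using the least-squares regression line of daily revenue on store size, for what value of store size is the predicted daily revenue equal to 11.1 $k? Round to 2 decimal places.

205.74

n = 6, Σx = 1678, Σy = 77.8, Σxy = 24116.1, Σx² = 562668
Sxx = Σx² − (Σx)²/n = 562668 − 469280.666667 = 93387.333333
Sxy = Σxy − (Σx)(Σy)/n = 24116.1 − 21758.066667 = 2358.033333
b = Sxy/Sxx = 2358.033333/93387.333333 = 0.025250
a = ȳ − b·x̄ = 12.966667 − 0.025250·279.666667 = 5.905074
Set a + b·x = 11.1: x = (11.1 − 5.905074) / 0.025250 = 205.739373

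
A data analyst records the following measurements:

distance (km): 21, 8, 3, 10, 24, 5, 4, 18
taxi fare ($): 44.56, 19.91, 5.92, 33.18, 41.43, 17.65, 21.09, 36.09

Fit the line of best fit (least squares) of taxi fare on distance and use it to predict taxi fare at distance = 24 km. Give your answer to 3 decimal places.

n = 8, Σx = 93, Σy = 219.83, Σxy = 3261.15, Σx² = 1555
Sxx = Σx² − (Σx)²/n = 1555 − 1081.125 = 473.875
Sxy = Σxy − (Σx)(Σy)/n = 3261.15 − 2555.52375 = 705.62625
b = Sxy/Sxx = 705.62625/473.875 = 1.489056
a = ȳ − b·x̄ = 27.47875 − 1.489056·11.625 = 10.168478
ŷ(24) = a + b·24 = 10.168478 + 1.489056·24 = 45.905814

45.906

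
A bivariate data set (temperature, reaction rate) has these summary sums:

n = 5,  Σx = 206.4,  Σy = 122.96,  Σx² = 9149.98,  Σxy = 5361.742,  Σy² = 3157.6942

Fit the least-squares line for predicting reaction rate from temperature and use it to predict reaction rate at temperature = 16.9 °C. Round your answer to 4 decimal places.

Sxx = Σx² − (Σx)²/n = 9149.98 − 8520.192 = 629.788
Sxy = Σxy − (Σx)(Σy)/n = 5361.742 − 5075.7888 = 285.9532
b = Sxy/Sxx = 285.9532/629.788 = 0.454047
a = ȳ − b·x̄ = 24.592 − 0.454047·41.28 = 5.848950
ŷ(16.9) = a + b·16.9 = 5.848950 + 0.454047·16.9 = 13.522340

13.5223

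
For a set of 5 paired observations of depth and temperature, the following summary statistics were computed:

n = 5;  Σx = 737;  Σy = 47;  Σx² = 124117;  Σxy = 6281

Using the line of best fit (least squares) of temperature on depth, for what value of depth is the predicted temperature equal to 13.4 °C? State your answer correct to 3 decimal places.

51.647

Sxx = Σx² − (Σx)²/n = 124117 − 108633.8 = 15483.2
Sxy = Σxy − (Σx)(Σy)/n = 6281 − 6927.8 = -646.8
b = Sxy/Sxx = -646.8/15483.2 = -0.041774
a = ȳ − b·x̄ = 9.4 − (-0.041774)·147.4 = 15.557533
Set a + b·x = 13.4: x = (13.4 − 15.557533) / (-0.041774) = 51.647372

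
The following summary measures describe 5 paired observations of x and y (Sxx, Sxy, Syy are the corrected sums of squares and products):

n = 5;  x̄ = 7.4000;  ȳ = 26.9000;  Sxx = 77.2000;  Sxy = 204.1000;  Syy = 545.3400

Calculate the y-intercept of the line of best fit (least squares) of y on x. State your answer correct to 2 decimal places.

b = Sxy/Sxx = 204.1/77.2 = 2.643782
a = ȳ − b·x̄ = 26.9 − 2.643782·7.4 = 7.336010

7.34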